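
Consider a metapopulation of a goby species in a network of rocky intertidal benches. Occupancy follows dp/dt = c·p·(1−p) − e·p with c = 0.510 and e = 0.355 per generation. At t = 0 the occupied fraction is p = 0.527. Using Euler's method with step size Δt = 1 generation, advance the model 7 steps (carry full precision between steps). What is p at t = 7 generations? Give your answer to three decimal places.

0.345

Update rule: p ← p + [c·p·(1−p) − e·p]·Δt with Δt = 1.
p: 0.52700 → 0.46704  (Δp = -0.05996)
p: 0.46704 → 0.42819  (Δp = -0.03885)
p: 0.42819 → 0.40105  (Δp = -0.02714)
p: 0.40105 → 0.38119  (Δp = -0.01987)
p: 0.38119 → 0.36616  (Δp = -0.01502)
p: 0.36616 → 0.35454  (Δp = -0.01162)
p: 0.35454 → 0.34539  (Δp = -0.00915)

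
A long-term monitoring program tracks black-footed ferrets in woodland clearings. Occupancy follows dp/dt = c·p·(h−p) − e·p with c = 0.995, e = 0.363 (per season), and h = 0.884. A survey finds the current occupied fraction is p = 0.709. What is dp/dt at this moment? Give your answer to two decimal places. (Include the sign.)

-0.13

Colonization term: c·p·(h−p) = 0.995×0.709×0.1750 = 0.12345.
Extinction term: e·p = 0.25737.
dp/dt = 0.12345 − 0.25737 = -0.13391.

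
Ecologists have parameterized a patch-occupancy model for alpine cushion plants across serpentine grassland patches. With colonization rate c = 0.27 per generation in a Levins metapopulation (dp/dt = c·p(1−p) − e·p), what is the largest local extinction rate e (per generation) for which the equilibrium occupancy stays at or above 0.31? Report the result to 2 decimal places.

0.19

1 − e/c ≥ 0.31 ⇒ e ≤ c(1 − 0.31) = 0.27 × 0.6900.
e_max = 0.1863.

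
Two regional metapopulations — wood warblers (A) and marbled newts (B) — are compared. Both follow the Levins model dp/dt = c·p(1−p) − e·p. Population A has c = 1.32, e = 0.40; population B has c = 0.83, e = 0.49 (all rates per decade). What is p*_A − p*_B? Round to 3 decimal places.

0.287

A: p*_A = 1 − 0.40/1.32 = 0.6970.
B: p*_B = 1 − 0.49/0.83 = 0.4096.
p*_A − p*_B = 0.6970 − 0.4096 = 0.2873.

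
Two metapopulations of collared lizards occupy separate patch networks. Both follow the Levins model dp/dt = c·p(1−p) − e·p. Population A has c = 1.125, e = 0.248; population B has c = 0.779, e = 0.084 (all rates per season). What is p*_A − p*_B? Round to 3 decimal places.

A: p*_A = 1 − 0.248/1.125 = 0.7796.
B: p*_B = 1 − 0.084/0.779 = 0.8922.
p*_A − p*_B = 0.7796 − 0.8922 = -0.1126.

-0.113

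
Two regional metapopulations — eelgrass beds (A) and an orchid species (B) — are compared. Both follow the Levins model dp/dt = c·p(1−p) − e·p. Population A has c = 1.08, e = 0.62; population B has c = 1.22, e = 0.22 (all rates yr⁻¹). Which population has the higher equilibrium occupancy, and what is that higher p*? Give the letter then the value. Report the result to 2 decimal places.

B, 0.82

A: p*_A = 1 − 0.62/1.08 = 0.4259.
B: p*_B = 1 − 0.22/1.22 = 0.8197.
B is higher at 0.8197.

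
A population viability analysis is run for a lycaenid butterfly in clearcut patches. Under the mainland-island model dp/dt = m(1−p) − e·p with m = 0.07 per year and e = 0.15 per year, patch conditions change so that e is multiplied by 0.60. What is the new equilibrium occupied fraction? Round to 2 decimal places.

Before: p* = 0.07/(0.07+0.15) = 0.3182.
After: m = 0.07, e = 0.09; p* = 0.07/0.1600 = 0.4375.

0.44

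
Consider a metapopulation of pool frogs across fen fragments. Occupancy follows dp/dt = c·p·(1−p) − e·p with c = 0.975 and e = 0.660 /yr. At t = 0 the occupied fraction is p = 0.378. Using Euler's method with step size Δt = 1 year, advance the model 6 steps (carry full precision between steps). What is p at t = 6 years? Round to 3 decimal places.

0.328

Update rule: p ← p + [c·p·(1−p) − e·p]·Δt with Δt = 1.
step 1: Δp = -0.02024, p = 0.35776
step 2: Δp = -0.01210, p = 0.34566
step 3: Δp = -0.00761, p = 0.33805
step 4: Δp = -0.00493, p = 0.33311
step 5: Δp = -0.00326, p = 0.32985
step 6: Δp = -0.00218, p = 0.32767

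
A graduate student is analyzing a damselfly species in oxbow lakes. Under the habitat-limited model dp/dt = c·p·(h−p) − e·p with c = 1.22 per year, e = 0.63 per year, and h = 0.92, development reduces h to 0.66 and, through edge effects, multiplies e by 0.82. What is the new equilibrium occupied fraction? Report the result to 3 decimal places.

Before: p* = h − e/c = 0.92 − 0.63/1.22 = 0.92 − 0.5164 = 0.4036.
After: c = 1.22, e = 0.5166, h = 0.66; p* = 0.66 − 0.5166/1.22 = 0.2366.

0.237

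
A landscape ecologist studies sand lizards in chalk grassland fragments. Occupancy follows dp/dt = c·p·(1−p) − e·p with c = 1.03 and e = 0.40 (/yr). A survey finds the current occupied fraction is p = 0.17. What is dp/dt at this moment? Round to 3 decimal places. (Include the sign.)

0.077

Colonization term: c·p·(1−p) = 1.03×0.17×0.8300 = 0.14533.
Extinction term: e·p = 0.06800.
dp/dt = 0.14533 − 0.06800 = 0.07733.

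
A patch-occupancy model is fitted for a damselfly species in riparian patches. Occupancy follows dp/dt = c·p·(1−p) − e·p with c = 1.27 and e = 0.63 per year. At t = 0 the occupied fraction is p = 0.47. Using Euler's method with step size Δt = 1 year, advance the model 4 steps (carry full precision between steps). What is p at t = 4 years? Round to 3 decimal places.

Update rule: p ← p + [c·p·(1−p) − e·p]·Δt with Δt = 1.
step 1: Δp = +0.02026, p = 0.49026
step 2: Δp = +0.00852, p = 0.49877
step 3: Δp = +0.00327, p = 0.50204
step 4: Δp = +0.00121, p = 0.50325

0.503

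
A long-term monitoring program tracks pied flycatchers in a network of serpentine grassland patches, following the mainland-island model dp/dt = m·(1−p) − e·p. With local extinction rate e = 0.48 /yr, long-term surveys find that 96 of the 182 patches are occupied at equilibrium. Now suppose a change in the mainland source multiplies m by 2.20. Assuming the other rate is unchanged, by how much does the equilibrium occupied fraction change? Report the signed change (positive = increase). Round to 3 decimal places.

0.183

Observed p* = 96/182 = 0.52747.
Balance m(1−p*) = e·p* gives m = e·p*/(1−p*) = 0.48×0.52747/0.47253 = 0.53581.
New p* = m/(m+e) = 1.17878/(1.17878+0.48000) = 0.71063.
Δp* = 0.71063 − 0.52747 = +0.18316.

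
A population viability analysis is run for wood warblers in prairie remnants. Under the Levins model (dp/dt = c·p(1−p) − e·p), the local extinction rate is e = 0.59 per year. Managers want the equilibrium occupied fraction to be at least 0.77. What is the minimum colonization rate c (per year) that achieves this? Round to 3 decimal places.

2.565

p* = 1 − e/c ≥ 0.77 requires e/c ≤ 0.2300, i.e. c ≥ e/0.2300.
c_min = 0.59/0.2300 = 2.5652.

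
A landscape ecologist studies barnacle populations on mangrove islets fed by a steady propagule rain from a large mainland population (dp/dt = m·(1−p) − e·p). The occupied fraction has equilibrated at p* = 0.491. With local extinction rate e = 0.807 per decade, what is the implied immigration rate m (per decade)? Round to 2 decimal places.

0.78

At equilibrium m(1−p*) = e·p*, so m = e·p*/(1−p*).
m = 0.807 × 0.491 / 0.5090 = 0.3962/0.5090 = 0.7785.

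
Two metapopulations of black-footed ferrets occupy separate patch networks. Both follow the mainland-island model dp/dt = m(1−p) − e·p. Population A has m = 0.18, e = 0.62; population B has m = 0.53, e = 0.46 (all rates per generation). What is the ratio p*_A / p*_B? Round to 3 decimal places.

0.420

A: p*_A = m/(m+e) = 0.18/0.8000 = 0.2250.
B: p*_B = 0.53/0.9900 = 0.5354.
p*_A / p*_B = 0.2250/0.5354 = 0.4203.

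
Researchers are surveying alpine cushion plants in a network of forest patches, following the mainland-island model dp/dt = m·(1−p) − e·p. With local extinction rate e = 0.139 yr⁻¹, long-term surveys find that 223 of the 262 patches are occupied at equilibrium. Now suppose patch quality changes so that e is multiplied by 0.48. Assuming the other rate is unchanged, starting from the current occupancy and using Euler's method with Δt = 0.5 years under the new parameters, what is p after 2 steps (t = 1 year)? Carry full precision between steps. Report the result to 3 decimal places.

Observed p* = 223/262 = 0.85115.
Balance m(1−p*) = e·p* gives m = e·p*/(1−p*) = 0.139×0.85115/0.14885 = 0.79479.
Starting from p₀ = 0.85115; update p ← p + (dp/dt)·Δt with the new parameters.
step 1: Δp = +0.03076, p = 0.88191
step 2: Δp = +0.01751, p = 0.89942

0.899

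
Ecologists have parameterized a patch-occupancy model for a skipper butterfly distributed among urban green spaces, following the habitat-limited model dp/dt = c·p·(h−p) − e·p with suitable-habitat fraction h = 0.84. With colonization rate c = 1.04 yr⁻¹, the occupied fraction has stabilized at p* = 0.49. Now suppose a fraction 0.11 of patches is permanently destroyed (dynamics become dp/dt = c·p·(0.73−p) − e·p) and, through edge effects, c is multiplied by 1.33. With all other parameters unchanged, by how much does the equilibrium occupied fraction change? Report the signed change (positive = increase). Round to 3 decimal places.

-0.023

Balance c(h−p*) = e gives e = 1.04×(0.84 − 0.49000) = 0.36400.
New p* = 0.73 − e/c = 0.73 − 0.36400/1.38320 = 0.46684.
Δp* = 0.46684 − 0.49000 = -0.02316.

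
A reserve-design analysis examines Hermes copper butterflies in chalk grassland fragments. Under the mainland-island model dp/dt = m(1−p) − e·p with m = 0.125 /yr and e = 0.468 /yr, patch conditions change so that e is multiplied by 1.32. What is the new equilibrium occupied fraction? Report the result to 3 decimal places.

Before: p* = 0.125/(0.125+0.468) = 0.2108.
After: m = 0.125, e = 0.61776; p* = 0.125/0.7428 = 0.1683.

0.168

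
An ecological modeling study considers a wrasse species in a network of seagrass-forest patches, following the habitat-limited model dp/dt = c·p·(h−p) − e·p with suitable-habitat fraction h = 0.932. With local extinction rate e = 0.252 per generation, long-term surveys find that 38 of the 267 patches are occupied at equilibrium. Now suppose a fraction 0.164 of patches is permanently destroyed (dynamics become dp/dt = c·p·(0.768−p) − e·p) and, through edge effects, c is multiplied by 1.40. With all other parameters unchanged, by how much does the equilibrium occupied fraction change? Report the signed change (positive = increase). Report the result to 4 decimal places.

0.0616

Observed p* = 38/267 = 0.14232.
Balance c(h−p*) = e gives c = e/(0.932 − 0.14232) = 0.252/0.78968 = 0.31912.
New p* = 0.768 − e/c = 0.768 − 0.25200/0.44677 = 0.20395.
Δp* = 0.20395 − 0.14232 = +0.06163.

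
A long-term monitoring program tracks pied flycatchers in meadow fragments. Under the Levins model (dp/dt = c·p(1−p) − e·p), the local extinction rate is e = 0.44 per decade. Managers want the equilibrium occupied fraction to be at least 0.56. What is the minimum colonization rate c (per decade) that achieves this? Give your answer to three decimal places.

1.000

p* = 1 − e/c ≥ 0.56 requires e/c ≤ 0.4400, i.e. c ≥ e/0.4400.
c_min = 0.44/0.4400 = 1.0000.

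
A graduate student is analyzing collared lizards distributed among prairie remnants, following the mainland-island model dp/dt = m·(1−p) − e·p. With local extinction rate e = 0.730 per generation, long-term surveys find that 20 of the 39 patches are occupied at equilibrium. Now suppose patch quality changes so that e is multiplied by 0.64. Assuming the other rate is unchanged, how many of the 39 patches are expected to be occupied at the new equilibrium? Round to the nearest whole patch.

Observed p* = 20/39 = 0.51282.
Balance m(1−p*) = e·p* gives m = e·p*/(1−p*) = 0.730×0.51282/0.48718 = 0.76842.
New p* = m/(m+e) = 0.76842/(0.76842+0.46720) = 0.62189.
Expected occupied = 39 × 0.62189 = 24.25 ≈ 24.

24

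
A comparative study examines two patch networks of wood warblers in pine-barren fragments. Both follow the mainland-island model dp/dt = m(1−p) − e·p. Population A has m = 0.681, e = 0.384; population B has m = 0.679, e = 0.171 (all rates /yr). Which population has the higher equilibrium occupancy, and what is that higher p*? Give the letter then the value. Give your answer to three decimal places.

B, 0.799

A: p*_A = m/(m+e) = 0.681/1.0650 = 0.6394.
B: p*_B = 0.679/0.8500 = 0.7988.
B is higher at 0.7988.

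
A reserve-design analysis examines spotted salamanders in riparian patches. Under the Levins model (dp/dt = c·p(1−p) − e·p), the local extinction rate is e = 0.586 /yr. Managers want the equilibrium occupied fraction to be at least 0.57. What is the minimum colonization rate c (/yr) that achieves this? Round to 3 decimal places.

1.363

p* = 1 − e/c ≥ 0.57 requires e/c ≤ 0.4300, i.e. c ≥ e/0.4300.
c_min = 0.586/0.4300 = 1.3628.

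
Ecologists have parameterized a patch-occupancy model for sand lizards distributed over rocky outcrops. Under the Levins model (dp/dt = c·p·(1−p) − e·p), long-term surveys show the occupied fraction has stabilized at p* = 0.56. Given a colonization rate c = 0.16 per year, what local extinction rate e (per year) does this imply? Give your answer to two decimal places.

0.07

At equilibrium c(1−p*) = e.
e = 0.16 × (1 − 0.56) = 0.16 × 0.4400 = 0.0704.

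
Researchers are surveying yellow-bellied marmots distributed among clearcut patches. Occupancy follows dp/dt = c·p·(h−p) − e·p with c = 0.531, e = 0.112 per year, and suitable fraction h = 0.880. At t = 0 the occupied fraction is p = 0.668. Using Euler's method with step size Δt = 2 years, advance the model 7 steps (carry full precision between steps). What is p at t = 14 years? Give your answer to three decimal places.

0.669

Update rule: p ← p + [c·p·(h−p) − e·p]·Δt with Δt = 2.
t = 2: p = 0.66800 + (+0.00076) = 0.66876
t = 4: p = 0.66876 + (+0.00022) = 0.66899
t = 6: p = 0.66899 + (+0.00006) = 0.66905
t = 8: p = 0.66905 + (+0.00002) = 0.66907
t = 10: p = 0.66907 + (+0.00001) = 0.66908
t = 12: p = 0.66908 + (+0.00000) = 0.66908
t = 14: p = 0.66908 + (+0.00000) = 0.66908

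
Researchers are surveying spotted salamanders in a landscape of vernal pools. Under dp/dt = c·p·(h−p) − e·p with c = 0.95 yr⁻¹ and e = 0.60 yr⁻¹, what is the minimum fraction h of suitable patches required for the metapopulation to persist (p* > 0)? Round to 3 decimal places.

p* = h − e/c is positive only when h > e/c.
h_min = e/c = 0.60/0.95 = 0.6316.

0.632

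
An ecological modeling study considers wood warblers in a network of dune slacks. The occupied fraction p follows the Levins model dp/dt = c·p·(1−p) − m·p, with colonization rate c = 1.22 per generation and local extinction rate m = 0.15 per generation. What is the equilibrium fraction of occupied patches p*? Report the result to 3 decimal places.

Setting dp/dt = 0 and dividing through by p* gives c·(1−p*) = m.
So p* = 1 − m/c = 1 − 0.15/1.22 = 1 − 0.1230 = 0.8770.

0.877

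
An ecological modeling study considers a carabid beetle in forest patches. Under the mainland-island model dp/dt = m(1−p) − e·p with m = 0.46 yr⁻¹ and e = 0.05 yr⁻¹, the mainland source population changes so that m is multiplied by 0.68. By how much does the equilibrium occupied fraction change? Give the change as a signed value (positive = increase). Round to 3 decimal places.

Before: p* = 0.46/(0.46+0.05) = 0.9020.
After: m = 0.3128, e = 0.05; p* = 0.3128/0.3628 = 0.8622.
Δp* = 0.8622 − 0.9020 = -0.0398.

-0.040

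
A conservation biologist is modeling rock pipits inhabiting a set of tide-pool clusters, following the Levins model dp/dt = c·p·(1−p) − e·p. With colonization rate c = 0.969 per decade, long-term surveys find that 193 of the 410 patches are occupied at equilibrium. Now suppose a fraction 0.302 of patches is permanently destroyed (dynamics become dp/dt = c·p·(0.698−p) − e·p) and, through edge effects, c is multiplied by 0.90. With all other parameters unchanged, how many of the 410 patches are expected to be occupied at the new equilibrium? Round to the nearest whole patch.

45

Observed p* = 193/410 = 0.47073.
Balance c(1−p*) = e gives e = 0.969×(1 − 0.47073) = 0.51286.
New p* = 0.698 − e/c = 0.698 − 0.51286/0.87210 = 0.10993.
Expected occupied = 410 × 0.10993 = 45.07 ≈ 45.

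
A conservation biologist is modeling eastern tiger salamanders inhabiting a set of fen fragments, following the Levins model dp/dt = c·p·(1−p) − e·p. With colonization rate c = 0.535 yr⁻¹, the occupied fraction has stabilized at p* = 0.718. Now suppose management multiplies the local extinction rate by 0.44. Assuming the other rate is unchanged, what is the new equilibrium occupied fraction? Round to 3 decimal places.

0.876

Balance c(1−p*) = e gives e = 0.535×(1 − 0.71800) = 0.15087.
New p* = 1 − e/c = 1 − 0.06638/0.53500 = 0.87593.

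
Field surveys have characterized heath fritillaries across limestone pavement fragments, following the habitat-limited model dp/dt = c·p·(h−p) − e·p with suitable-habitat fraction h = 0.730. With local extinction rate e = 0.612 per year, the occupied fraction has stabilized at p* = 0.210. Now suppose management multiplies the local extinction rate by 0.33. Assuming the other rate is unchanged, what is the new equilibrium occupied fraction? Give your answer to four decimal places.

Balance c(h−p*) = e gives c = e/(0.73 − 0.21000) = 0.612/0.52000 = 1.17692.
New p* = 0.73 − e/c = 0.73 − 0.20196/1.17692 = 0.55840.

0.5584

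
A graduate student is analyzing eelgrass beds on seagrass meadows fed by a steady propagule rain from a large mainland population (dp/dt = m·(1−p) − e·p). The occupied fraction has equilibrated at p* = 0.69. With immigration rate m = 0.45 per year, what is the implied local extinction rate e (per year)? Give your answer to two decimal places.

0.20

At equilibrium m(1−p*) = e·p*, so e = m(1−p*)/p*.
e = 0.45 × 0.3100 / 0.69 = 0.2022.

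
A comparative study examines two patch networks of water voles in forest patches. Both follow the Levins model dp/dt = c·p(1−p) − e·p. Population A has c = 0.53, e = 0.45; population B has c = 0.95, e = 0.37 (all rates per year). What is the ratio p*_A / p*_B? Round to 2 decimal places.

A: p*_A = 1 − 0.45/0.53 = 0.1509.
B: p*_B = 1 − 0.37/0.95 = 0.6105.
p*_A / p*_B = 0.1509/0.6105 = 0.2472.

0.25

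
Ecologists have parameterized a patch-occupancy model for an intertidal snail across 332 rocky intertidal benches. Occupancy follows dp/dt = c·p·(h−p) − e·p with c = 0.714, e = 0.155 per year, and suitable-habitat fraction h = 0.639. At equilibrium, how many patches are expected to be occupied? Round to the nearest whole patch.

140

p* = h − e/c = 0.639 − 0.2171 = 0.4219.
Expected occupied patches = N × p* = 332 × 0.4219 = 140.08 ≈ 140.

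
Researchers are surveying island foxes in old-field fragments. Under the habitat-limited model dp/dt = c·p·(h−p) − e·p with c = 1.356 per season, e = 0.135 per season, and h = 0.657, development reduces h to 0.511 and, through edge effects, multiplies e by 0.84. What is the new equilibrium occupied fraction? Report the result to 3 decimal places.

Before: p* = h − e/c = 0.657 − 0.135/1.356 = 0.657 − 0.0996 = 0.5574.
After: c = 1.356, e = 0.1134, h = 0.511; p* = 0.511 − 0.1134/1.356 = 0.4274.

0.427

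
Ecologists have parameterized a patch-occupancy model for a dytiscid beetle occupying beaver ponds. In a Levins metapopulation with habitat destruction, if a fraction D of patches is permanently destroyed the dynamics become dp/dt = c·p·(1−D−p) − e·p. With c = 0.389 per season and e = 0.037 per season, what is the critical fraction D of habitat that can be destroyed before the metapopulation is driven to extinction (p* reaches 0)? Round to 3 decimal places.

0.905

The nontrivial equilibrium is p* = (1−D) − e/c; extinction occurs when this hits zero.
So D_crit = 1 − e/c = 1 − 0.037/0.389 = 1 − 0.0951 = 0.9049.
This equals the undisturbed p*, a classic result of Lande's extension.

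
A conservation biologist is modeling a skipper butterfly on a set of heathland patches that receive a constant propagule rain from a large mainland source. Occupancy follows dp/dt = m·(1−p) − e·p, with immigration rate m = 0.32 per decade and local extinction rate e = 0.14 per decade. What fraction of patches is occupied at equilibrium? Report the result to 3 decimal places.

Setting dp/dt = 0: m − m·p* = e·p*, so m = (m+e)·p*.
p* = m/(m+e) = 0.32/(0.32+0.14) = 0.32/0.4600 = 0.6957.

0.696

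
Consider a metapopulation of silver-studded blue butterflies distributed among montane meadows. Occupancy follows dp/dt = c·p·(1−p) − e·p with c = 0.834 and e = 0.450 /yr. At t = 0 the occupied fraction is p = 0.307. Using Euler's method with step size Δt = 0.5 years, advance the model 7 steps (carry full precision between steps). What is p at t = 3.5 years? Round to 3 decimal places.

Update rule: p ← p + [c·p·(1−p) − e·p]·Δt with Δt = 0.5.
  1  |  dp/dt·Δt = +0.019642  |  p_1 = 0.326642
  2  |  dp/dt·Δt = +0.018223  |  p_2 = 0.344866
  3  |  dp/dt·Δt = +0.016619  |  p_3 = 0.361485
  4  |  dp/dt·Δt = +0.014915  |  p_4 = 0.376400
  5  |  dp/dt·Δt = +0.013189  |  p_5 = 0.389590
  6  |  dp/dt·Δt = +0.011509  |  p_6 = 0.401099
  7  |  dp/dt·Δt = +0.009924  |  p_7 = 0.411023

0.411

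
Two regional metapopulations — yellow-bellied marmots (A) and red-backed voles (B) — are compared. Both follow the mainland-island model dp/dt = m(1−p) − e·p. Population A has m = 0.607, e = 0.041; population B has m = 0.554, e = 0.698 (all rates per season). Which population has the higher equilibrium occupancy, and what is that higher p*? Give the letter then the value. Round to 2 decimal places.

A, 0.94

A: p*_A = m/(m+e) = 0.607/0.6480 = 0.9367.
B: p*_B = 0.554/1.2520 = 0.4425.
A is higher at 0.9367.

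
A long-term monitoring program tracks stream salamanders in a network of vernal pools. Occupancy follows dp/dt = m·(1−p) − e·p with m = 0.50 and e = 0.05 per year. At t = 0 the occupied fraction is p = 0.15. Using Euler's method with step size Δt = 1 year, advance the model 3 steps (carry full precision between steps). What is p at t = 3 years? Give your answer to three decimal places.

0.840

Update rule: p ← p + [m·(1−p) − e·p]·Δt with Δt = 1.
step 1: Δp = +0.41750, p = 0.56750
step 2: Δp = +0.18787, p = 0.75538
step 3: Δp = +0.08454, p = 0.83992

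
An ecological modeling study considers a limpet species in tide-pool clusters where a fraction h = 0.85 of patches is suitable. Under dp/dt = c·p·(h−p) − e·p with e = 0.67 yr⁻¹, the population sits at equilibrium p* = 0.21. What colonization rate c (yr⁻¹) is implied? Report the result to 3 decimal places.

1.047

At equilibrium c(h−p*) = e, so c = e/(h−p*).
c = 0.67/(0.85 − 0.21) = 0.67/0.6400 = 1.0469.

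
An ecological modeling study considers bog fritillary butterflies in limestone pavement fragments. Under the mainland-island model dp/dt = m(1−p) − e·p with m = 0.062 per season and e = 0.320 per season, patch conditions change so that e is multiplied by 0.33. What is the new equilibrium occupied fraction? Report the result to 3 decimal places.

Before: p* = 0.062/(0.062+0.320) = 0.1623.
After: m = 0.062, e = 0.1056; p* = 0.062/0.1676 = 0.3699.

0.370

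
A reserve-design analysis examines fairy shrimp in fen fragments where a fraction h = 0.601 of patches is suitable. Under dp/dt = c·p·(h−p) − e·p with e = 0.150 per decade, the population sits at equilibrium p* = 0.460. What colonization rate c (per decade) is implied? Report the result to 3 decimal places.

At equilibrium c(h−p*) = e, so c = e/(h−p*).
c = 0.150/(0.601 − 0.460) = 0.150/0.1410 = 1.0638.

1.064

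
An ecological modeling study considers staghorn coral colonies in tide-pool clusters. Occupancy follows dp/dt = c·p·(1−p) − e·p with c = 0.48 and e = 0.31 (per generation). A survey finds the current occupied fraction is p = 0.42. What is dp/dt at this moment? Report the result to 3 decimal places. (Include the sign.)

Colonization term: c·p·(1−p) = 0.48×0.42×0.5800 = 0.11693.
Extinction term: e·p = 0.13020.
dp/dt = 0.11693 − 0.13020 = -0.01327.

-0.013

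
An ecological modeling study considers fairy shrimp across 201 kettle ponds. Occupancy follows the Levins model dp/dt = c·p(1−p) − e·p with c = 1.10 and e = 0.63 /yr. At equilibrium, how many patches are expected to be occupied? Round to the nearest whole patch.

p* = 1 − e/c = 1 − 0.63/1.10 = 0.4273.
Expected occupied patches = N × p* = 201 × 0.4273 = 85.88 ≈ 86.

86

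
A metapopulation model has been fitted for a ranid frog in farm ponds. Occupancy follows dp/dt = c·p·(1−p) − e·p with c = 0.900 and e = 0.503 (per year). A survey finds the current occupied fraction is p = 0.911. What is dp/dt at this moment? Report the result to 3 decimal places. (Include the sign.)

-0.385

Colonization term: c·p·(1−p) = 0.900×0.911×0.0890 = 0.07297.
Extinction term: e·p = 0.45823.
dp/dt = 0.07297 − 0.45823 = -0.38526.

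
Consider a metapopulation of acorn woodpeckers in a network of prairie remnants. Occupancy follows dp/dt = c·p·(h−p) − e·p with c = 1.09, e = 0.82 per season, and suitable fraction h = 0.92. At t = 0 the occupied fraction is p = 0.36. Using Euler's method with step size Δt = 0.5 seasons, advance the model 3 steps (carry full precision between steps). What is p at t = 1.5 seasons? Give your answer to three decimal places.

0.275

Update rule: p ← p + [c·p·(h−p) − e·p]·Δt with Δt = 0.5.
t = 0.5: p = 0.36000 + (-0.03773) = 0.32227
t = 1: p = 0.32227 + (-0.02715) = 0.29512
t = 1.5: p = 0.29512 + (-0.02049) = 0.27463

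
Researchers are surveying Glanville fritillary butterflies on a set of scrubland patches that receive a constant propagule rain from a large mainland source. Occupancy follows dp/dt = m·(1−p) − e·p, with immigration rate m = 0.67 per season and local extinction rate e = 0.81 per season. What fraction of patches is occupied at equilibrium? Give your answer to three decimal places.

0.453

At equilibrium the propagule rain into empty patches balances local extinction: m(1−p*) = e·p*.
p* = m/(m+e) = 0.67/(0.67+0.81) = 0.67/1.4800 = 0.4527.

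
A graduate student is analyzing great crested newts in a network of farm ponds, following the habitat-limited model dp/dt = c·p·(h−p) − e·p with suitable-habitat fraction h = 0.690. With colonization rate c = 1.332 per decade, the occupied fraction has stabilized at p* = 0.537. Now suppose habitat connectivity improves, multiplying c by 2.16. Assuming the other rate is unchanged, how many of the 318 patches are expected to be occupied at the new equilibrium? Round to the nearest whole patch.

Balance c(h−p*) = e gives e = 1.332×(0.69 − 0.53700) = 0.20380.
New p* = 0.69 − e/c = 0.69 − 0.20380/2.87712 = 0.61917.
Expected occupied = 318 × 0.61917 = 196.90 ≈ 197.

197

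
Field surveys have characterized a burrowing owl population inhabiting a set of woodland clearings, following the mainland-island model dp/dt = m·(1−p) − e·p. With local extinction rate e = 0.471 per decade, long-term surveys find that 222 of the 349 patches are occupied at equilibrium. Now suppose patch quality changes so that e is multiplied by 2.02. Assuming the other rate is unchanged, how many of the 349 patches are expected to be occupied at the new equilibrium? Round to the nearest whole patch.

Observed p* = 222/349 = 0.63610.
Balance m(1−p*) = e·p* gives m = e·p*/(1−p*) = 0.471×0.63610/0.36390 = 0.82331.
New p* = m/(m+e) = 0.82331/(0.82331+0.95142) = 0.46391.
Expected occupied = 349 × 0.46391 = 161.90 ≈ 162.

162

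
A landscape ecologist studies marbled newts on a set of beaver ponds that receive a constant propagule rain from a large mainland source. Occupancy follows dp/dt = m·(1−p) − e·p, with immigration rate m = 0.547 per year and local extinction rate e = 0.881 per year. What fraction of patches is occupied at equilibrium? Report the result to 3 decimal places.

0.383

At equilibrium the propagule rain into empty patches balances local extinction: m(1−p*) = e·p*.
p* = m/(m+e) = 0.547/(0.547+0.881) = 0.547/1.4280 = 0.3831.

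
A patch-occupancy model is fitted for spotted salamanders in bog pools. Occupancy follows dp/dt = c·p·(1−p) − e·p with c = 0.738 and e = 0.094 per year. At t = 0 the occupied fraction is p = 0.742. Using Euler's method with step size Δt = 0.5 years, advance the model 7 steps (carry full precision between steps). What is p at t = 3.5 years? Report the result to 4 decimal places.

0.8619

Update rule: p ← p + [c·p·(1−p) − e·p]·Δt with Δt = 0.5.
p: 0.74200 → 0.77777  (Δp = +0.03577)
p: 0.77777 → 0.80499  (Δp = +0.02723)
p: 0.80499 → 0.82508  (Δp = +0.02009)
p: 0.82508 → 0.83956  (Δp = +0.01448)
p: 0.83956 → 0.84980  (Δp = +0.01025)
p: 0.84980 → 0.85696  (Δp = +0.00716)
p: 0.85696 → 0.86192  (Δp = +0.00495)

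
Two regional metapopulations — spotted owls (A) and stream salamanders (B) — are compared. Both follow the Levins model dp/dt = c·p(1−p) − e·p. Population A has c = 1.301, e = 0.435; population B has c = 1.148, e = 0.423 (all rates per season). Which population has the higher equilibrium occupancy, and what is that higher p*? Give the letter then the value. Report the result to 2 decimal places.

A: p*_A = 1 − 0.435/1.301 = 0.6656.
B: p*_B = 1 − 0.423/1.148 = 0.6315.
A is higher at 0.6656.

A, 0.67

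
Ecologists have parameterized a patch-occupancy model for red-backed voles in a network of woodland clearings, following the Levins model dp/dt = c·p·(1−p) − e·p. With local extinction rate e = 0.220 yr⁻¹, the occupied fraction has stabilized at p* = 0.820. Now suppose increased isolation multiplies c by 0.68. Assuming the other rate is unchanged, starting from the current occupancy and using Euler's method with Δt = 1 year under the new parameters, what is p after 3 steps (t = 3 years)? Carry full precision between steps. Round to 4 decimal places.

0.7391

Balance c(1−p*) = e gives c = e/(1 − 0.82000) = 0.220/0.18000 = 1.22222.
Starting from p₀ = 0.82000; update p ← p + (dp/dt)·Δt with the new parameters.
step 1: Δp = -0.05773, p = 0.76227
step 2: Δp = -0.01709, p = 0.74518
step 3: Δp = -0.00612, p = 0.73906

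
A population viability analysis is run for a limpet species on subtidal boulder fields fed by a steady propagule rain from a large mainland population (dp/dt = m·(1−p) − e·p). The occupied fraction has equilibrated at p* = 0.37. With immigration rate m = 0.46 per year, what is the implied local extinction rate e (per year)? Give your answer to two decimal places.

0.78

At equilibrium m(1−p*) = e·p*, so e = m(1−p*)/p*.
e = 0.46 × 0.6300 / 0.37 = 0.7832.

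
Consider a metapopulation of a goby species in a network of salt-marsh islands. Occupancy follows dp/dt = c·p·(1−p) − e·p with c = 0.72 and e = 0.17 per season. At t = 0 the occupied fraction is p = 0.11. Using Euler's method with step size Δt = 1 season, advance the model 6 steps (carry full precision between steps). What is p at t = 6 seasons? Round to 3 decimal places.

0.617

Update rule: p ← p + [c·p·(1−p) − e·p]·Δt with Δt = 1.
p: 0.11000 → 0.16179  (Δp = +0.05179)
p: 0.16179 → 0.23193  (Δp = +0.07014)
p: 0.23193 → 0.32076  (Δp = +0.08883)
p: 0.32076 → 0.42309  (Δp = +0.10234)
p: 0.42309 → 0.52691  (Δp = +0.10382)
p: 0.52691 → 0.61681  (Δp = +0.08990)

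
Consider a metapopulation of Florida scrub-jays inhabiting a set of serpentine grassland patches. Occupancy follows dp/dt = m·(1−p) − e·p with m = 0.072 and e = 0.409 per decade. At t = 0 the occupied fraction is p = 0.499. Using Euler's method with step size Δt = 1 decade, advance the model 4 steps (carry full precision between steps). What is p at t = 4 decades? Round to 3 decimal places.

Update rule: p ← p + [m·(1−p) − e·p]·Δt with Δt = 1.
  1  |  dp/dt·Δt = -0.168019  |  p_1 = 0.330981
  2  |  dp/dt·Δt = -0.087202  |  p_2 = 0.243779
  3  |  dp/dt·Δt = -0.045258  |  p_3 = 0.198521
  4  |  dp/dt·Δt = -0.023489  |  p_4 = 0.175033

0.175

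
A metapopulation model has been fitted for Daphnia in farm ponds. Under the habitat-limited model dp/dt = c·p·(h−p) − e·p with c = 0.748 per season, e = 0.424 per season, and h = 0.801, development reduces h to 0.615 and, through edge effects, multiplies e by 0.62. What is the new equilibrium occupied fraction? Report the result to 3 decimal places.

0.264

Before: p* = h − e/c = 0.801 − 0.424/0.748 = 0.801 − 0.5668 = 0.2342.
After: c = 0.748, e = 0.26288, h = 0.615; p* = 0.615 − 0.26288/0.748 = 0.2636.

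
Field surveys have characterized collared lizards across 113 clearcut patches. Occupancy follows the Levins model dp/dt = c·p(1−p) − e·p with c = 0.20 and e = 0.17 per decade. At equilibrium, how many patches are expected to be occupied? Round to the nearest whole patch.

p* = 1 − e/c = 1 − 0.17/0.20 = 0.1500.
Expected occupied patches = N × p* = 113 × 0.1500 = 16.95 ≈ 17.

17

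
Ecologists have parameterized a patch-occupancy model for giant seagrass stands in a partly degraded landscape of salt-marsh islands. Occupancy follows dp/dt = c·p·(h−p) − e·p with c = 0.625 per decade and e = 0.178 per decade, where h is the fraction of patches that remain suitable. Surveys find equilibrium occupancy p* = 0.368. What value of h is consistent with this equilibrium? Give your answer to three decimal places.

At equilibrium c(h−p*) = e, so h = p* + e/c.
h = 0.368 + 0.178/0.625 = 0.368 + 0.2848 = 0.6528.

0.653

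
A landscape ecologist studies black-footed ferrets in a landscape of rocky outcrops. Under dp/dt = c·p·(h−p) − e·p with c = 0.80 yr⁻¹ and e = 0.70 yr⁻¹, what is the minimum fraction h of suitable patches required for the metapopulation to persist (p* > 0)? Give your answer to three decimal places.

p* = h − e/c is positive only when h > e/c.
h_min = e/c = 0.70/0.80 = 0.8750.

0.875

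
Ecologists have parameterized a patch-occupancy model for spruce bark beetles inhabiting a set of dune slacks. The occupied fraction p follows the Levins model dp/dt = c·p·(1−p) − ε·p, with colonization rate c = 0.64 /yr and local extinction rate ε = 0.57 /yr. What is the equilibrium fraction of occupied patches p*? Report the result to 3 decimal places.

At equilibrium, colonization balances extinction: c·p*·(1−p*) = ε·p*.
So p* = 1 − ε/c = 1 − 0.57/0.64 = 1 − 0.8906 = 0.1094.

0.109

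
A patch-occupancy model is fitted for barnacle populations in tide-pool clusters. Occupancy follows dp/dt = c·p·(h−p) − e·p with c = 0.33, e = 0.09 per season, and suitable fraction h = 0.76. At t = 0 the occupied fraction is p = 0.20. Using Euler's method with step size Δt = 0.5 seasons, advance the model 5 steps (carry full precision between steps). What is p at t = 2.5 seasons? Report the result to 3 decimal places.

0.248

Update rule: p ← p + [c·p·(h−p) − e·p]·Δt with Δt = 0.5.
  1  |  dp/dt·Δt = +0.009480  |  p_1 = 0.209480
  2  |  dp/dt·Δt = +0.009602  |  p_2 = 0.219082
  3  |  dp/dt·Δt = +0.009695  |  p_3 = 0.228776
  4  |  dp/dt·Δt = +0.009758  |  p_4 = 0.238534
  5  |  dp/dt·Δt = +0.009790  |  p_5 = 0.248324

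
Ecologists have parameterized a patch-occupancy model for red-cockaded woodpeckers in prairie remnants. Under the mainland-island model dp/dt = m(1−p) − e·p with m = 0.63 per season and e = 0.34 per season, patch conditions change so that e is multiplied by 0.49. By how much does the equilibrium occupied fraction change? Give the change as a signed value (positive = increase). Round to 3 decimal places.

0.141

Before: p* = 0.63/(0.63+0.34) = 0.6495.
After: m = 0.63, e = 0.1666; p* = 0.63/0.7966 = 0.7909.
Δp* = 0.7909 − 0.6495 = +0.1414.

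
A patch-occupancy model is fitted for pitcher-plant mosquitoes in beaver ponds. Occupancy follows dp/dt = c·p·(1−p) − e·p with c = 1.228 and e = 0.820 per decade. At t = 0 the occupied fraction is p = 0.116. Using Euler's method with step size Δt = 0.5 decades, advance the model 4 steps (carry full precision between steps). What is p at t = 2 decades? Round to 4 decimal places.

0.1813

Update rule: p ← p + [c·p·(1−p) − e·p]·Δt with Δt = 0.5.
  1  |  dp/dt·Δt = +0.015402  |  p_1 = 0.131402
  2  |  dp/dt·Δt = +0.016204  |  p_2 = 0.147606
  3  |  dp/dt·Δt = +0.016734  |  p_3 = 0.164340
  4  |  dp/dt·Δt = +0.016943  |  p_4 = 0.181283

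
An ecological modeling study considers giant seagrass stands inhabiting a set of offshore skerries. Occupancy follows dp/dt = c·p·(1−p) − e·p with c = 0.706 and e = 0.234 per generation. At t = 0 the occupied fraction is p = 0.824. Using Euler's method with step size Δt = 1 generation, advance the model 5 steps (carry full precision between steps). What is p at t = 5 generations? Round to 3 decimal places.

0.673

Update rule: p ← p + [c·p·(1−p) − e·p]·Δt with Δt = 1.
  1  |  dp/dt·Δt = -0.090429  |  p_1 = 0.733571
  2  |  dp/dt·Δt = -0.033672  |  p_2 = 0.699899
  3  |  dp/dt·Δt = -0.015488  |  p_3 = 0.684411
  4  |  dp/dt·Δt = -0.007662  |  p_4 = 0.676750
  5  |  dp/dt·Δt = -0.003915  |  p_5 = 0.672835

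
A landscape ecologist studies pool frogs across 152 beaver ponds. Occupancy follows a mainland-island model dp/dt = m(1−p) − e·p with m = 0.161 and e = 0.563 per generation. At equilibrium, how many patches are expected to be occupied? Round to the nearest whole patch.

p* = m/(m+e) = 0.161/0.7240 = 0.2224.
Expected occupied patches = N × p* = 152 × 0.2224 = 33.80 ≈ 34.

34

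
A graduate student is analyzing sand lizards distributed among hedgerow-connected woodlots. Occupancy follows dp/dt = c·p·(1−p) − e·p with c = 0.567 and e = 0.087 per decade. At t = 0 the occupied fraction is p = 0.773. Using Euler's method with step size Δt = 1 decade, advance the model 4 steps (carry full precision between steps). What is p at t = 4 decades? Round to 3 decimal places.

0.840

Update rule: p ← p + [c·p·(1−p) − e·p]·Δt with Δt = 1.
  1  |  dp/dt·Δt = +0.032241  |  p_1 = 0.805241
  2  |  dp/dt·Δt = +0.018865  |  p_2 = 0.824107
  3  |  dp/dt·Δt = +0.010492  |  p_3 = 0.834599
  4  |  dp/dt·Δt = +0.005661  |  p_4 = 0.840259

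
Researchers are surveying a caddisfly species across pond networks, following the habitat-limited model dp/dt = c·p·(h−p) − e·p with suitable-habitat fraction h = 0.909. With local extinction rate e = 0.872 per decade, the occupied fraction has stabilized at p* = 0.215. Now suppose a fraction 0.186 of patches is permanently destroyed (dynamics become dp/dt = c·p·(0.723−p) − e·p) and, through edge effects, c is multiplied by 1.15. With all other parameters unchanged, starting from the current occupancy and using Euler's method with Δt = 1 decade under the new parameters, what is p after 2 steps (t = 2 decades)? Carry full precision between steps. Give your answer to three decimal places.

Balance c(h−p*) = e gives c = e/(0.909 − 0.21500) = 0.872/0.69400 = 1.25648.
Starting from p₀ = 0.21500; update p ← p + (dp/dt)·Δt with the new parameters.
p: 0.21500 → 0.18534  (Δp = -0.02966)
p: 0.18534 → 0.16771  (Δp = -0.01763)

0.168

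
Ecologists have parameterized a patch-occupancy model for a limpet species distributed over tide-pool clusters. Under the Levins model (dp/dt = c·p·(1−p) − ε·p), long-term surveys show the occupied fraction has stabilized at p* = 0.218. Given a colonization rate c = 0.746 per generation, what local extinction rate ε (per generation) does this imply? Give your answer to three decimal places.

0.583

At equilibrium c(1−p*) = ε.
ε = 0.746 × (1 − 0.218) = 0.746 × 0.7820 = 0.5834.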